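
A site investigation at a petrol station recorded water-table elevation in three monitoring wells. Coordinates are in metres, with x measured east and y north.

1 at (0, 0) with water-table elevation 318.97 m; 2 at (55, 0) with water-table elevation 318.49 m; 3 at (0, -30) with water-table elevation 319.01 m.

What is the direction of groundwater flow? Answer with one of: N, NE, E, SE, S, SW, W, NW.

E

∂h/∂x = (318.49 − 318.97) / (55 − 0) = -0.008727
∂h/∂y = (319.01 − 318.97) / (-30 − 0) = -0.001333
Flow = −∇h = (+0.008727 east, +0.001333 north), which points east.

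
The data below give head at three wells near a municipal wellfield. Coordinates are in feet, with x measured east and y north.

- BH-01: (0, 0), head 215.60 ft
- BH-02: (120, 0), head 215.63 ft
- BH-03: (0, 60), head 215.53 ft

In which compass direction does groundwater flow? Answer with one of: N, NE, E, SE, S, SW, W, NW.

N

∂h/∂x = (215.63 − 215.60) / (120 − 0) = +0.0002500
∂h/∂y = (215.53 − 215.60) / (60 − 0) = -0.001167
Flow = −∇h = (-0.0002500 east, +0.001167 north), which points north.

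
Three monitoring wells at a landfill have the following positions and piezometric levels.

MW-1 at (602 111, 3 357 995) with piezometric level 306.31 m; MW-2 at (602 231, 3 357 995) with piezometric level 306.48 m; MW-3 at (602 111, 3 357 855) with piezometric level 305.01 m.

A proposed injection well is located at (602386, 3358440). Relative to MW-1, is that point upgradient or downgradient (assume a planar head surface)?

upgradient

∂h/∂x = (306.48 − 306.31) / (602231 − 602111) = +0.001417
∂h/∂y = (305.01 − 306.31) / (3357855 − 3357995) = +0.009286
Head at (602386, 3358440) = 306.31 + (+0.001417)·(275) + (+0.009286)·(445) = 310.83 m.
That is higher than the 306.31 m at MW-1, so the point is upgradient.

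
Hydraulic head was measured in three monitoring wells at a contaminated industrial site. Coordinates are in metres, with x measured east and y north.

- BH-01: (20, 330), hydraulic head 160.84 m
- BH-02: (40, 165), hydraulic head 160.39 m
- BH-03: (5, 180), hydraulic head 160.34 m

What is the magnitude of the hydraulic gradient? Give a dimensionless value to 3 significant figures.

0.00411

Differences from BH-01: to BH-02 (Δx, Δy, Δh) = (20, -165, -0.45); to BH-03 = (-15, -150, -0.50).
Solve a·Δx + b·Δy = Δh: det = 20·(-150) − (-15)·(-165) = -5475.
∂h/∂x = [(-0.45)·(-150) − (-0.50)·(-165)] / -5475 = +0.002740
∂h/∂y = [20·(-0.50) − (-15)·(-0.45)] / -5475 = +0.003059
|∇h| = √(0.002740² + 0.003059²) = 0.004107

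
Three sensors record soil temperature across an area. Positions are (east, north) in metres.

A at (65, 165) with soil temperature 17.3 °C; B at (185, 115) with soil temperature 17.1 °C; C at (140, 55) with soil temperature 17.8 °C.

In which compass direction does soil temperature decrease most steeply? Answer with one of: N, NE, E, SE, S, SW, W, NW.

NE

Taking A as reference: B−A = (120, -50, -0.2); C−A = (75, -110, +0.5).
Determinant of the coordinate differences = 120·(-110) − 75·(-50) = -9450.
∂T/∂x = [(-0.2)·(-110) − (+0.5)·(-50)] / -9450 = -0.004974
∂T/∂y = [120·(+0.5) − 75·(-0.2)] / -9450 = -0.007937
Steepest decrease is along −∇f = (+0.004974 E, +0.007937 N) → northeast.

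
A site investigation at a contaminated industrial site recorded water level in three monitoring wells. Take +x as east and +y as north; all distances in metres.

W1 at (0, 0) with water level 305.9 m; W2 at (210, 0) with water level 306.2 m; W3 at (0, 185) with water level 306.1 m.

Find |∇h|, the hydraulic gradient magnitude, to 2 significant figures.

∂h/∂x = (306.2 − 305.9) / (210 − 0) = +0.001429
∂h/∂y = (306.1 − 305.9) / (185 − 0) = +0.001081
|∇h| = √(0.001429² + 0.001081²) = 0.001792

0.0018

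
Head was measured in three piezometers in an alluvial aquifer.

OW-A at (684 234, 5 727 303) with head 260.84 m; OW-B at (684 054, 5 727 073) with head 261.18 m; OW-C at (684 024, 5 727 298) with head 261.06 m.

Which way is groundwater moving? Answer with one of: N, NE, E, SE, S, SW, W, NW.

Three-point gradient (reference OW-A): Δ to OW-B = (-180, -230, +0.34), Δ to OW-C = (-210, -5, +0.22).
∂h/∂x = -0.001032, ∂h/∂y = -0.0006709 (det = -47400).
Flow = −∇h = (+0.001032 east, +0.0006709 north), which points northeast.

NE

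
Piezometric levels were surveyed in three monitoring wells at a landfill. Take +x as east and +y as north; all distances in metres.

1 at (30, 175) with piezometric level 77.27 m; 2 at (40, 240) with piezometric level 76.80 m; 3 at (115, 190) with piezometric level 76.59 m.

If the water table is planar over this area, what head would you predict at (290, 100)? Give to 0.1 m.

75.9 m

Differences from 1: to 2 (Δx, Δy, Δh) = (10, 65, -0.47); to 3 = (85, 15, -0.68).
Solve a·Δx + b·Δy = Δh: det = 10·15 − 85·65 = -5375.
∂h/∂x = [(-0.47)·15 − (-0.68)·65] / -5375 = -0.006912
∂h/∂y = [10·(-0.68) − 85·(-0.47)] / -5375 = -0.006167
h(290, 100) = 77.27 + (-0.006912)·(260) + (-0.006167)·(-75) = 77.27 -1.797 +0.463 = 75.936 m.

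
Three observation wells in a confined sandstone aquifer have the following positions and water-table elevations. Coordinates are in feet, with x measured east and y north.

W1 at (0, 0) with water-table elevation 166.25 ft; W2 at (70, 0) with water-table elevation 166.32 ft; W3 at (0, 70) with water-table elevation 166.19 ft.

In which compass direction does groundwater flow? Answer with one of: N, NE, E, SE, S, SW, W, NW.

NW

∂h/∂x = (166.32 − 166.25) / (70 − 0) = +0.0010000
∂h/∂y = (166.19 − 166.25) / (70 − 0) = -0.0008571
Flow = −∇h = (-0.0010000 east, +0.0008571 north), which points northwest.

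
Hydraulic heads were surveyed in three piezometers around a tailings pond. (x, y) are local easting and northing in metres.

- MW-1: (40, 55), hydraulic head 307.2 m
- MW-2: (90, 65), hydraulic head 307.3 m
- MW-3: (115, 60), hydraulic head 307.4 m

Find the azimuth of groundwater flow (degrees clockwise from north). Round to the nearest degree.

Taking MW-1 as reference: MW-2−MW-1 = (50, 10, +0.1); MW-3−MW-1 = (75, 5, +0.2).
Determinant of the coordinate differences = 50·5 − 75·10 = -500.
∂h/∂x = [(+0.1)·5 − (+0.2)·10] / -500 = +0.003000
∂h/∂y = [50·(+0.2) − 75·(+0.1)] / -500 = -0.005000
Flow direction (−∇h) has components (-0.003000 E, +0.005000 N).
Azimuth = atan2(E, N) = atan2(-0.003000, +0.005000) = 329.0° ≈ 329°.

329°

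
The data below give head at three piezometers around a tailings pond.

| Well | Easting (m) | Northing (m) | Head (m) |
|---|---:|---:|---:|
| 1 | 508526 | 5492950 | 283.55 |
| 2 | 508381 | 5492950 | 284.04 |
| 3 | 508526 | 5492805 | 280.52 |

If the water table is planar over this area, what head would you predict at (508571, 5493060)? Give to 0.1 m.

∂h/∂x = (284.04 − 283.55) / (508381 − 508526) = -0.003379
∂h/∂y = (280.52 − 283.55) / (5492805 − 5492950) = +0.02090
h(508571, 5493060) = 283.55 + (-0.003379)·(45) + (+0.02090)·(110) = 283.55 -0.152 +2.299 = 285.697 m.

285.7 m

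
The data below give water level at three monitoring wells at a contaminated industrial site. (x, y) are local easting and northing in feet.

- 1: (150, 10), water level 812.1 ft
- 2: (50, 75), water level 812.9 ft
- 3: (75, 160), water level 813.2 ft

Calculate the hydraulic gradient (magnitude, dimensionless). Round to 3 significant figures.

Taking 1 as reference: 2−1 = (-100, 65, +0.8); 3−1 = (-75, 150, +1.1).
Determinant of the coordinate differences = (-100)·150 − (-75)·65 = -10125.
∂h/∂x = [(+0.8)·150 − (+1.1)·65] / -10125 = -0.004790
∂h/∂y = [(-100)·(+1.1) − (-75)·(+0.8)] / -10125 = +0.004938
|∇h| = √(-0.004790² + 0.004938²) = 0.00688

0.00688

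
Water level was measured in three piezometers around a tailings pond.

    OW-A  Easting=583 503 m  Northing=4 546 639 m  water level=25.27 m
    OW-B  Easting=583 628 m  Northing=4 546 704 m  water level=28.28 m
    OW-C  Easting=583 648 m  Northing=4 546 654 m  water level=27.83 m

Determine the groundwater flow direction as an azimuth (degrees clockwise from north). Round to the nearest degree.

226°

Taking OW-A as reference: OW-B−OW-A = (125, 65, +3.01); OW-C−OW-A = (145, 15, +2.56).
Determinant of the coordinate differences = 125·15 − 145·65 = -7550.
∂h/∂x = [(+3.01)·15 − (+2.56)·65] / -7550 = +0.01606
∂h/∂y = [125·(+2.56) − 145·(+3.01)] / -7550 = +0.01542
Flow direction (−∇h) has components (-0.01606 E, -0.01542 N).
Azimuth = atan2(E, N) = atan2(-0.01606, -0.01542) = 226.2° ≈ 226°.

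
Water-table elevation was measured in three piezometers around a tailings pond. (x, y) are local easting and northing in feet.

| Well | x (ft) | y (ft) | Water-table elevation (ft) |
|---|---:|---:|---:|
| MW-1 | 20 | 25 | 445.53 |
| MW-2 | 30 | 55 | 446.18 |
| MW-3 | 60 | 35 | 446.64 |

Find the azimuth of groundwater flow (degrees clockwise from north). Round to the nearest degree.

241°

Differences from MW-1: to MW-2 (Δx, Δy, Δh) = (10, 30, +0.65); to MW-3 = (40, 10, +1.11).
Solve a·Δx + b·Δy = Δh: det = 10·10 − 40·30 = -1100.
∂h/∂x = [(+0.65)·10 − (+1.11)·30] / -1100 = +0.02436
∂h/∂y = [10·(+1.11) − 40·(+0.65)] / -1100 = +0.01355
Flow direction (−∇h) has components (-0.02436 E, -0.01355 N).
Azimuth = atan2(E, N) = atan2(-0.02436, -0.01355) = 240.9° ≈ 241°.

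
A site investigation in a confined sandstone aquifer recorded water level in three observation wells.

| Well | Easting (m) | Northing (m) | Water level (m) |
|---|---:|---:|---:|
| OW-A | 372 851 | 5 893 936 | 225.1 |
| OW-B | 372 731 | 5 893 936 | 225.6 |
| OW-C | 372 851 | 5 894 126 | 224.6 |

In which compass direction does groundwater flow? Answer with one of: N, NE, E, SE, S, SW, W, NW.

∂h/∂x = (225.6 − 225.1) / (372731 − 372851) = -0.004167
∂h/∂y = (224.6 − 225.1) / (5894126 − 5893936) = -0.002632
Flow = −∇h = (+0.004167 east, +0.002632 north), which points northeast.

NE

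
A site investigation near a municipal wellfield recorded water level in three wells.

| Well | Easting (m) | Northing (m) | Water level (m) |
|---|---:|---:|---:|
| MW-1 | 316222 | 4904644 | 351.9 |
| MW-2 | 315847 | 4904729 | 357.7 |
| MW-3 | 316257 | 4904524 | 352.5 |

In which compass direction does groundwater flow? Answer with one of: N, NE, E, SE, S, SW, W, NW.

NE

Three-point gradient (reference MW-1): Δ to MW-2 = (-375, 85, +5.8), Δ to MW-3 = (35, -120, +0.6).
∂h/∂x = -0.01778, ∂h/∂y = -0.01018 (det = 42025).
Flow = −∇h = (+0.01778 east, +0.01018 north), which points northeast.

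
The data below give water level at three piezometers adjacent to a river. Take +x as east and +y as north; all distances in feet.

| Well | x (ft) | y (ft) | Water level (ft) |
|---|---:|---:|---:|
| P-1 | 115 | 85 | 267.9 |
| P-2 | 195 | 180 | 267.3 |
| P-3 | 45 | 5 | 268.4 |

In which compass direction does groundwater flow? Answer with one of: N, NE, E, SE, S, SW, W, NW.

Taking P-1 as reference: P-2−P-1 = (80, 95, -0.6); P-3−P-1 = (-70, -80, +0.5).
Determinant of the coordinate differences = 80·(-80) − (-70)·95 = 250.
∂h/∂x = [(-0.6)·(-80) − (+0.5)·95] / 250 = +0.002000
∂h/∂y = [80·(+0.5) − (-70)·(-0.6)] / 250 = -0.008000
Flow = −∇h = (-0.002000 east, +0.008000 north), which points north.

N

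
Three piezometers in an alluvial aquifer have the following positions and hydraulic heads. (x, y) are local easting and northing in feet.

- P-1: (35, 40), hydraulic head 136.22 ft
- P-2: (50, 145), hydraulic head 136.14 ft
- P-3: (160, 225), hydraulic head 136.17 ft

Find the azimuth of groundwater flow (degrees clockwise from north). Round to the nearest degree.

314°

Differences from P-1: to P-2 (Δx, Δy, Δh) = (15, 105, -0.08); to P-3 = (125, 185, -0.05).
Determinant of the coordinate differences = 15·185 − 125·105 = -10350.
∂h/∂x = [(-0.08)·185 − (-0.05)·105] / -10350 = +0.0009227
∂h/∂y = [15·(-0.05) − 125·(-0.08)] / -10350 = -0.0008937
Flow direction (−∇h) has components (-0.0009227 E, +0.0008937 N).
Azimuth = atan2(E, N) = atan2(-0.0009227, +0.0008937) = 314.1° ≈ 314°.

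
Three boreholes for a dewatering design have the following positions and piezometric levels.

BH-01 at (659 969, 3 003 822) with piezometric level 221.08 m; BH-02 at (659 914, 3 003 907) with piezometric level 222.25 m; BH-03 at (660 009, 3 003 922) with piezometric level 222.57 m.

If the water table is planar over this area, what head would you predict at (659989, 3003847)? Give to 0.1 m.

221.5 m

Differences from BH-01: to BH-02 (Δx, Δy, Δh) = (-55, 85, +1.17); to BH-03 = (40, 100, +1.49).
Solve a·Δx + b·Δy = Δh: det = (-55)·100 − 40·85 = -8900.
∂h/∂x = [(+1.17)·100 − (+1.49)·85] / -8900 = +0.001084
∂h/∂y = [(-55)·(+1.49) − 40·(+1.17)] / -8900 = +0.01447
h(659989, 3003847) = 221.08 + (+0.001084)·(20) + (+0.01447)·(25) = 221.08 +0.022 +0.362 = 221.463 m.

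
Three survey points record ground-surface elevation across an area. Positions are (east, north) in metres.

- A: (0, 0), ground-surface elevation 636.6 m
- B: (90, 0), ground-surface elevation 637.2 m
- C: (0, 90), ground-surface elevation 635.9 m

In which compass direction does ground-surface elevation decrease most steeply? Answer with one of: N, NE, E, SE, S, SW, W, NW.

NW

∂z/∂x = (637.2 − 636.6) / (90 − 0) = +0.006667
∂z/∂y = (635.9 − 636.6) / (90 − 0) = -0.007778
Steepest decrease is along −∇f = (-0.006667 E, +0.007778 N) → northwest.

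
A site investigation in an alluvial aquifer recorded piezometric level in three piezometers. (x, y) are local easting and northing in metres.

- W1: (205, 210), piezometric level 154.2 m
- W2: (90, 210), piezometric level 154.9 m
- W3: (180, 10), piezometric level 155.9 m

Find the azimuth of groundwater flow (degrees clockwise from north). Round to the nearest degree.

Three-point gradient (reference W1): Δ to W2 = (-115, 0, +0.7), Δ to W3 = (-25, -200, +1.7).
∂h/∂x = -0.006087, ∂h/∂y = -0.007739 (det = 23000).
Flow direction (−∇h) has components (+0.006087 E, +0.007739 N).
Azimuth = atan2(E, N) = atan2(+0.006087, +0.007739) = 38.2° ≈ 038°.

038°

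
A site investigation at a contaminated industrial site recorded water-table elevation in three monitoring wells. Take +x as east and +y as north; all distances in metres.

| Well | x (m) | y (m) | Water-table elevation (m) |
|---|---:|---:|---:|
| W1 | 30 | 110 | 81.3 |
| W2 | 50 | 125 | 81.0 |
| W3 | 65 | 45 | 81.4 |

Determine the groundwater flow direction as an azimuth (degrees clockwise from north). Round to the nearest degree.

055°

With h = a·x + b·y + c and W1 as origin, the differences give:
  20·a + 15·b = -0.3
  35·a + (-65)·b = +0.1
Eliminate b (×(-65) and ×15, subtract): -1825·a = 18.00 → a = ∂h/∂x = -0.009863
Back-substitute: b = ∂h/∂y = -0.006849.
Flow direction (−∇h) has components (+0.009863 E, +0.006849 N).
Azimuth = atan2(E, N) = atan2(+0.009863, +0.006849) = 55.2° ≈ 055°.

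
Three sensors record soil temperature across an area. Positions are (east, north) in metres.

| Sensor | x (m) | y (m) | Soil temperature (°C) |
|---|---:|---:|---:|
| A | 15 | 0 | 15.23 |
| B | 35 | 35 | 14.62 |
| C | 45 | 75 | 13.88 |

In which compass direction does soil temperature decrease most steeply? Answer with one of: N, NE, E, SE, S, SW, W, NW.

Differences from A: to B (Δx, Δy, Δh) = (20, 35, -0.61); to C = (30, 75, -1.35).
Determinant of the coordinate differences = 20·75 − 30·35 = 450.
∂T/∂x = [(-0.61)·75 − (-1.35)·35] / 450 = +0.003333
∂T/∂y = [20·(-1.35) − 30·(-0.61)] / 450 = -0.01933
Steepest decrease is along −∇f = (-0.003333 E, +0.01933 N) → north.

N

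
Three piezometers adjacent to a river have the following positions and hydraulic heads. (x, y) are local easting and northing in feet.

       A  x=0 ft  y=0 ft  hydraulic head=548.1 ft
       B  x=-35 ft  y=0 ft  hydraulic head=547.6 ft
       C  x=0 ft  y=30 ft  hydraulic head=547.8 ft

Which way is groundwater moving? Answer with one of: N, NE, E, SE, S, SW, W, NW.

NW

∂h/∂x = (547.6 − 548.1) / (-35 − 0) = +0.01429
∂h/∂y = (547.8 − 548.1) / (30 − 0) = -0.01000
Flow = −∇h = (-0.01429 east, +0.01000 north), which points northwest.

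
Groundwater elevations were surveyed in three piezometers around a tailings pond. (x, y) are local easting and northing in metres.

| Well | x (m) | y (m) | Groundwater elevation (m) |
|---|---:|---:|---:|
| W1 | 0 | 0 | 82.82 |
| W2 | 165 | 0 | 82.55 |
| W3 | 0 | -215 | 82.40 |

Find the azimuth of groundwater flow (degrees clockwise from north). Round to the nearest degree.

∂h/∂x = (82.55 − 82.82) / (165 − 0) = -0.001636
∂h/∂y = (82.40 − 82.82) / (-215 − 0) = +0.001953
Flow direction (−∇h) has components (+0.001636 E, -0.001953 N).
Azimuth = atan2(E, N) = atan2(+0.001636, -0.001953) = 140.0° ≈ 140°.

140°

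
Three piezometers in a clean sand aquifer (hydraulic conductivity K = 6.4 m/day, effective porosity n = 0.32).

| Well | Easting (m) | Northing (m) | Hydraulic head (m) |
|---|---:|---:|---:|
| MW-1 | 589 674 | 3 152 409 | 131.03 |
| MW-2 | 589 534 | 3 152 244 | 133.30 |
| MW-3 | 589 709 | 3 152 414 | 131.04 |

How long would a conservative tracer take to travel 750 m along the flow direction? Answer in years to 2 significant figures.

6.4 years

With h = a·x + b·y + c and MW-1 as origin, the differences give:
  (-140)·a + (-165)·b = +2.27
  35·a + 5·b = +0.01
Eliminate b (×5 and ×(-165), subtract): 5075·a = 13.000 → a = ∂h/∂x = +0.002562
Back-substitute: b = ∂h/∂y = -0.01593.
|∇h| = √(0.002562² + -0.01593²) = 0.01613
Seepage velocity v = K·i/n = 6.4 × 0.01613 / 0.32 = 0.3226 m/day.
t = 750 / 0.3226 = 2325 days = 6.37 years.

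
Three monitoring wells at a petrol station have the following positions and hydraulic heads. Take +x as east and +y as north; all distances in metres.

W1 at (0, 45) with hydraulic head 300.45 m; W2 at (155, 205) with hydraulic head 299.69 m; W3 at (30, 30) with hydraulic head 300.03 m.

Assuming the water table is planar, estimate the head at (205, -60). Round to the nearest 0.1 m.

Differences from W1: to W2 (Δx, Δy, Δh) = (155, 160, -0.76); to W3 = (30, -15, -0.42).
Determinant of the coordinate differences = 155·(-15) − 30·160 = -7125.
∂h/∂x = [(-0.76)·(-15) − (-0.42)·160] / -7125 = -0.01103
∂h/∂y = [155·(-0.42) − 30·(-0.76)] / -7125 = +0.005937
h(205, -60) = 300.45 + (-0.01103)·(205) + (+0.005937)·(-105) = 300.45 -2.261 -0.623 = 297.565 m.

297.6 m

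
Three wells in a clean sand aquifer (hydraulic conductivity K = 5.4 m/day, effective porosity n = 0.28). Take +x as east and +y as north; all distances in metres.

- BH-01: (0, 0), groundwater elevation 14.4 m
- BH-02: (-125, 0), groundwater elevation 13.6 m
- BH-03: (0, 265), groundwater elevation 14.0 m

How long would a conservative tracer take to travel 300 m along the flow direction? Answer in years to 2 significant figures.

6.5 years

∂h/∂x = (13.6 − 14.4) / (-125 − 0) = +0.006400
∂h/∂y = (14.0 − 14.4) / (265 − 0) = -0.001509
|∇h| = √(0.006400² + -0.001509²) = 0.006575
Seepage velocity v = K·i/n = 5.4 × 0.006575 / 0.28 = 0.1268 m/day.
t = 300 / 0.1268 = 2366 days = 6.48 years.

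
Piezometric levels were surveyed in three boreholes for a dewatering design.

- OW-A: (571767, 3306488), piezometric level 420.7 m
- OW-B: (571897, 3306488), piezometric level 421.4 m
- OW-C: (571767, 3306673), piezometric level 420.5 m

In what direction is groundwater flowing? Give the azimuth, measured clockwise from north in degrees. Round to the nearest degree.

281°

∂h/∂x = (421.4 − 420.7) / (571897 − 571767) = +0.005385
∂h/∂y = (420.5 − 420.7) / (3306673 − 3306488) = -0.001081
Flow direction (−∇h) has components (-0.005385 E, +0.001081 N).
Azimuth = atan2(E, N) = atan2(-0.005385, +0.001081) = 281.4° ≈ 281°.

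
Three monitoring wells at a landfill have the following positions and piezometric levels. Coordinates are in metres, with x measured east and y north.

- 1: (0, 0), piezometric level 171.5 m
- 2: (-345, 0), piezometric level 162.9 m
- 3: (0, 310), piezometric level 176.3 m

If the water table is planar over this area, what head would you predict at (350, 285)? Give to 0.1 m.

∂h/∂x = (162.9 − 171.5) / (-345 − 0) = +0.02493
∂h/∂y = (176.3 − 171.5) / (310 − 0) = +0.01548
h(350, 285) = 171.5 + (+0.02493)·(350) + (+0.01548)·(285) = 171.5 +8.725 +4.413 = 184.638 m.

184.6 m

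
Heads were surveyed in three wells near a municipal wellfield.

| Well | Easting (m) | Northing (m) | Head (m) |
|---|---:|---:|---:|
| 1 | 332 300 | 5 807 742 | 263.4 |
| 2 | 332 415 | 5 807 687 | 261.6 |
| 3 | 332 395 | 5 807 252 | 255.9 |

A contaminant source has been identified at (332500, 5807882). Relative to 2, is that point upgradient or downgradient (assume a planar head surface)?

upgradient

Differences from 1: to 2 (Δx, Δy, Δh) = (115, -55, -1.8); to 3 = (95, -490, -7.5).
Determinant of the coordinate differences = 115·(-490) − 95·(-55) = -51125.
∂h/∂x = [(-1.8)·(-490) − (-7.5)·(-55)] / -51125 = -0.009183
∂h/∂y = [115·(-7.5) − 95·(-1.8)] / -51125 = +0.01353
Head at (332500, 5807882) = 263.4 + (-0.009183)·(200) + (+0.01353)·(140) = 263.46 m.
That is higher than the 261.6 m at 2, so the point is upgradient.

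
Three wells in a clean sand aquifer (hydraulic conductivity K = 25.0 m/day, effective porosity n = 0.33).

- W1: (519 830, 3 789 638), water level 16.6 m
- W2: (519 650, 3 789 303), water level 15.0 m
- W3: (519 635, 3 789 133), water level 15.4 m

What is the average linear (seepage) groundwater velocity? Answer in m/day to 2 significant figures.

1.2 m/day

Taking W1 as reference: W2−W1 = (-180, -335, -1.6); W3−W1 = (-195, -505, -1.2).
Determinant of the coordinate differences = (-180)·(-505) − (-195)·(-335) = 25575.
∂h/∂x = [(-1.6)·(-505) − (-1.2)·(-335)] / 25575 = +0.01587
∂h/∂y = [(-180)·(-1.2) − (-195)·(-1.6)] / 25575 = -0.003754
|∇h| = √(0.01587² + -0.003754²) = 0.01631
Seepage velocity v = K·i/n = 25.0 × 0.01631 / 0.33 = 1.236 m/day.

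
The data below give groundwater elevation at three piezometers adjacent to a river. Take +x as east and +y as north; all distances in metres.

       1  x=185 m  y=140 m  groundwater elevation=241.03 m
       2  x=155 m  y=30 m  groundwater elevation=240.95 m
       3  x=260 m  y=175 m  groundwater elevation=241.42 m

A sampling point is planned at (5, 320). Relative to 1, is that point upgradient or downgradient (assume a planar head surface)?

With h = a·x + b·y + c and 1 as origin, the differences give:
  (-30)·a + (-110)·b = -0.08
  75·a + 35·b = +0.39
Eliminate b (×35 and ×(-110), subtract): 7200·a = 40.100 → a = ∂h/∂x = +0.005569
Back-substitute: b = ∂h/∂y = -0.0007917.
Head at (5, 320) = 241.03 + (+0.005569)·(-180) + (-0.0007917)·(180) = 239.89 m.
That is lower than the 241.03 m at 1, so the point is downgradient.

downgradient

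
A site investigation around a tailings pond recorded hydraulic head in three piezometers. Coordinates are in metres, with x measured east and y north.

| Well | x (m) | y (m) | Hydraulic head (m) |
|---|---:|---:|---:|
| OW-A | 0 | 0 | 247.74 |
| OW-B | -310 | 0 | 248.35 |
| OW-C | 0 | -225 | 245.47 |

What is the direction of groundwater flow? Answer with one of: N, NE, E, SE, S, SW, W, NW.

∂h/∂x = (248.35 − 247.74) / (-310 − 0) = -0.001968
∂h/∂y = (245.47 − 247.74) / (-225 − 0) = +0.01009
Flow = −∇h = (+0.001968 east, -0.01009 north), which points south.

S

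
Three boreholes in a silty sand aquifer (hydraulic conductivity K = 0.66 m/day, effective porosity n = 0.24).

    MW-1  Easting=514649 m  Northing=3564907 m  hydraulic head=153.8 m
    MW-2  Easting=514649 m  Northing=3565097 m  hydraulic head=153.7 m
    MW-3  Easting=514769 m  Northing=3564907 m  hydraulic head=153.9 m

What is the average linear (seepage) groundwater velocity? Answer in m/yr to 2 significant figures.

Differences from MW-1: to MW-2 (Δx, Δy, Δh) = (0, 190, -0.1); to MW-3 = (120, 0, +0.1).
Solve a·Δx + b·Δy = Δh: det = 0·0 − 120·190 = -22800.
∂h/∂x = [(-0.1)·0 − (+0.1)·190] / -22800 = +0.0008333
∂h/∂y = [0·(+0.1) − 120·(-0.1)] / -22800 = -0.0005263
|∇h| = √(0.0008333² + -0.0005263²) = 0.0009856
Seepage velocity v = K·i/n = 0.66 × 0.0009856 / 0.24 = 0.00271 m/day = 0.9898 m/yr.

0.99 m/yr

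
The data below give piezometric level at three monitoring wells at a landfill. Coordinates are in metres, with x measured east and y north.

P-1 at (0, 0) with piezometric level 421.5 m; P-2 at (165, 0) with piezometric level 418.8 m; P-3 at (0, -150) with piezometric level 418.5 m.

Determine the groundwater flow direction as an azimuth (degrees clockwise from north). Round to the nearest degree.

∂h/∂x = (418.8 − 421.5) / (165 − 0) = -0.01636
∂h/∂y = (418.5 − 421.5) / (-150 − 0) = +0.02000
Flow direction (−∇h) has components (+0.01636 E, -0.02000 N).
Azimuth = atan2(E, N) = atan2(+0.01636, -0.02000) = 140.7° ≈ 141°.

141°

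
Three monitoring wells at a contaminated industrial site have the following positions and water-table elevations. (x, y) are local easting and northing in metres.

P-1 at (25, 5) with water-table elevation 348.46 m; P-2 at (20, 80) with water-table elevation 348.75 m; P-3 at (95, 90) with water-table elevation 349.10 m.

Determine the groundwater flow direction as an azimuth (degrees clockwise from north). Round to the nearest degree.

Taking P-1 as reference: P-2−P-1 = (-5, 75, +0.29); P-3−P-1 = (70, 85, +0.64).
Determinant of the coordinate differences = (-5)·85 − 70·75 = -5675.
∂h/∂x = [(+0.29)·85 − (+0.64)·75] / -5675 = +0.004115
∂h/∂y = [(-5)·(+0.64) − 70·(+0.29)] / -5675 = +0.004141
Flow direction (−∇h) has components (-0.004115 E, -0.004141 N).
Azimuth = atan2(E, N) = atan2(-0.004115, -0.004141) = 224.8° ≈ 225°.

225°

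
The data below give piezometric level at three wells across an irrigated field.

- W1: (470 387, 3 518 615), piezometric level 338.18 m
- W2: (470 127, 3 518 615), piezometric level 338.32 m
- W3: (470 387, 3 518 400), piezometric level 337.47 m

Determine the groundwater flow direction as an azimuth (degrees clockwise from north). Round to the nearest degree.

171°

∂h/∂x = (338.32 − 338.18) / (470127 − 470387) = -0.0005385
∂h/∂y = (337.47 − 338.18) / (3518400 − 3518615) = +0.003302
Flow direction (−∇h) has components (+0.0005385 E, -0.003302 N).
Azimuth = atan2(E, N) = atan2(+0.0005385, -0.003302) = 170.7° ≈ 171°.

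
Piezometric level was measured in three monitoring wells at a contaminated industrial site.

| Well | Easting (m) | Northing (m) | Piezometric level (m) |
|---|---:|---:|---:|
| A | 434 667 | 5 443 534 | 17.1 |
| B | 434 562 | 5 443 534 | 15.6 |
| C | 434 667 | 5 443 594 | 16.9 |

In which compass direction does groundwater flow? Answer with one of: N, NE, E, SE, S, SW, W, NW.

W

∂h/∂x = (15.6 − 17.1) / (434562 − 434667) = +0.01429
∂h/∂y = (16.9 − 17.1) / (5443594 − 5443534) = -0.003333
Flow = −∇h = (-0.01429 east, +0.003333 north), which points west.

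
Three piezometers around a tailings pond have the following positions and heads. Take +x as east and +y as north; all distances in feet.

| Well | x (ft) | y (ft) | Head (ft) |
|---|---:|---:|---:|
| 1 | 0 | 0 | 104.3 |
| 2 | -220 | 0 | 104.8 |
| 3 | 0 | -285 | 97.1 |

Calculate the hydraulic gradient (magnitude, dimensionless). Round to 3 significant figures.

∂h/∂x = (104.8 − 104.3) / (-220 − 0) = -0.002273
∂h/∂y = (97.1 − 104.3) / (-285 − 0) = +0.02526
|∇h| = √(-0.002273² + 0.02526²) = 0.02536

0.0254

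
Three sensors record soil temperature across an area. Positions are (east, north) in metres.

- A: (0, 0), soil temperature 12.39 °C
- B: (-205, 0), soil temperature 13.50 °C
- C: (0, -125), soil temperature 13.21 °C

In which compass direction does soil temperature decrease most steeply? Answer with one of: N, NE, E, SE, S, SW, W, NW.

NE

∂T/∂x = (13.50 − 12.39) / (-205 − 0) = -0.005415
∂T/∂y = (13.21 − 12.39) / (-125 − 0) = -0.006560
Steepest decrease is along −∇f = (+0.005415 E, +0.006560 N) → northeast.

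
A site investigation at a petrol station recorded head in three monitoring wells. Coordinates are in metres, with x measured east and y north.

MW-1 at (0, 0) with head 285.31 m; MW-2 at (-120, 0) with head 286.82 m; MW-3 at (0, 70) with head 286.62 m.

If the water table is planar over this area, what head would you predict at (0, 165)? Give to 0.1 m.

∂h/∂x = (286.82 − 285.31) / (-120 − 0) = -0.01258
∂h/∂y = (286.62 − 285.31) / (70 − 0) = +0.01871
h(0, 165) = 285.31 + (-0.01258)·(0) + (+0.01871)·(165) = 285.31 -0.000 +3.088 = 288.398 m.

288.4 m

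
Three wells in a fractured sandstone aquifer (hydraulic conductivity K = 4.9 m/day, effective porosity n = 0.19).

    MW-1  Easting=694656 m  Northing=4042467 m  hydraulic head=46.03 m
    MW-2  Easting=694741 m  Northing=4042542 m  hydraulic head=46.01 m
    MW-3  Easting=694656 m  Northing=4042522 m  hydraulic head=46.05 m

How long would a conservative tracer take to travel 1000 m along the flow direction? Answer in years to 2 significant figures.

160 years

With h = a·x + b·y + c and MW-1 as origin, the differences give:
  85·a + 75·b = -0.02
  0·a + 55·b = +0.02
Eliminate b (×55 and ×75, subtract): 4675·a = -2.600 → a = ∂h/∂x = -0.0005561
Back-substitute: b = ∂h/∂y = +0.0003636.
|∇h| = √(-0.0005561² + 0.0003636²) = 0.0006644
Seepage velocity v = K·i/n = 4.9 × 0.0006644 / 0.19 = 0.01713 m/day.
t = 1000 / 0.01713 = 5.838e+04 days = 160 years.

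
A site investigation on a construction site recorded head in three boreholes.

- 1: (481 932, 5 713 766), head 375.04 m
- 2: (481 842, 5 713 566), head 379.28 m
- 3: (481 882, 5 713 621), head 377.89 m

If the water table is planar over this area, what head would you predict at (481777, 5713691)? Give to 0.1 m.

378.4 m

Taking 1 as reference: 2−1 = (-90, -200, +4.24); 3−1 = (-50, -145, +2.85).
Solve a·Δx + b·Δy = Δh: det = (-90)·(-145) − (-50)·(-200) = 3050.
∂h/∂x = [(+4.24)·(-145) − (+2.85)·(-200)] / 3050 = -0.01469
∂h/∂y = [(-90)·(+2.85) − (-50)·(+4.24)] / 3050 = -0.01459
h(481777, 5713691) = 375.04 + (-0.01469)·(-155) + (-0.01459)·(-75) = 375.04 +2.277 +1.094 = 378.411 m.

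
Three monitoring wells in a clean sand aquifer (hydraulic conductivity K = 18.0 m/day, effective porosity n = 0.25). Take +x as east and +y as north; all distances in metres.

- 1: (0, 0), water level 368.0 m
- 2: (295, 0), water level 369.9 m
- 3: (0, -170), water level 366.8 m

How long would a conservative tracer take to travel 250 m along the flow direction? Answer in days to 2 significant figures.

360 days

∂h/∂x = (369.9 − 368.0) / (295 − 0) = +0.006441
∂h/∂y = (366.8 − 368.0) / (-170 − 0) = +0.007059
|∇h| = √(0.006441² + 0.007059²) = 0.009556
Seepage velocity v = K·i/n = 18.0 × 0.009556 / 0.25 = 0.688 m/day.
t = 250 / 0.688 = 363.4 days.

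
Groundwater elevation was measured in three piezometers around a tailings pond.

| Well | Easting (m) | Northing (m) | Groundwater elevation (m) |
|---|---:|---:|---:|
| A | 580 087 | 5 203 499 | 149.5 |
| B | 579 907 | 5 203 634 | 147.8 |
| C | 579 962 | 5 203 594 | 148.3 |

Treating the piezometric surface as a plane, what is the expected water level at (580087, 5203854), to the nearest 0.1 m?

144.0 m

Taking A as reference: B−A = (-180, 135, -1.7); C−A = (-125, 95, -1.2).
Determinant of the coordinate differences = (-180)·95 − (-125)·135 = -225.
∂h/∂x = [(-1.7)·95 − (-1.2)·135] / -225 = -0.002222
∂h/∂y = [(-180)·(-1.2) − (-125)·(-1.7)] / -225 = -0.01556
h(580087, 5203854) = 149.5 + (-0.002222)·(0) + (-0.01556)·(355) = 149.5 -0.000 -5.522 = 143.978 m.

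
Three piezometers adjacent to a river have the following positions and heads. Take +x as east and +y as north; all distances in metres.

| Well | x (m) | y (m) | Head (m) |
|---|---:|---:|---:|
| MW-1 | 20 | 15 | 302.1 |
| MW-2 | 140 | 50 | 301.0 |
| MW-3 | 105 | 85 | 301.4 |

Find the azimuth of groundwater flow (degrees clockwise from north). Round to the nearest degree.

100°

With h = a·x + b·y + c and MW-1 as origin, the differences give:
  120·a + 35·b = -1.1
  85·a + 70·b = -0.7
Eliminate b (×70 and ×35, subtract): 5425·a = -52.50 → a = ∂h/∂x = -0.009677
Back-substitute: b = ∂h/∂y = +0.001751.
Flow direction (−∇h) has components (+0.009677 E, -0.001751 N).
Azimuth = atan2(E, N) = atan2(+0.009677, -0.001751) = 100.3° ≈ 100°.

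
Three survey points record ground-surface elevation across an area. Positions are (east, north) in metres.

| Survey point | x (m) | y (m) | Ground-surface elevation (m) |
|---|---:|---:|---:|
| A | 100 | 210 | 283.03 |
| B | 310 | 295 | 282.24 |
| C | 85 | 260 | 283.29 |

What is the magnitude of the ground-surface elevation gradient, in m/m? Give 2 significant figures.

Differences from A: to B (Δx, Δy, Δh) = (210, 85, -0.79); to C = (-15, 50, +0.26).
Solve a·Δx + b·Δy = Δz: det = 210·50 − (-15)·85 = 11775.
∂z/∂x = [(-0.79)·50 − (+0.26)·85] / 11775 = -0.005231
∂z/∂y = [210·(+0.26) − (-15)·(-0.79)] / 11775 = +0.003631
|∇f| = √(-0.005231² + 0.003631²) = 0.006368 m/m

0.0064 m/m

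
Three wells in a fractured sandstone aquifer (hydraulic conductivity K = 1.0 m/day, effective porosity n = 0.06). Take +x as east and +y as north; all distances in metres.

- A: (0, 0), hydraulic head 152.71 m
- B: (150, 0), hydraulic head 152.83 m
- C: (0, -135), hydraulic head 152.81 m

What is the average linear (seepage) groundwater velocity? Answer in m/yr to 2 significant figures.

6.6 m/yr

∂h/∂x = (152.83 − 152.71) / (150 − 0) = +0.0008000
∂h/∂y = (152.81 − 152.71) / (-135 − 0) = -0.0007407
|∇h| = √(0.0008000² + -0.0007407²) = 0.00109
Seepage velocity v = K·i/n = 1.0 × 0.00109 / 0.06 = 0.01817 m/day = 6.637 m/yr.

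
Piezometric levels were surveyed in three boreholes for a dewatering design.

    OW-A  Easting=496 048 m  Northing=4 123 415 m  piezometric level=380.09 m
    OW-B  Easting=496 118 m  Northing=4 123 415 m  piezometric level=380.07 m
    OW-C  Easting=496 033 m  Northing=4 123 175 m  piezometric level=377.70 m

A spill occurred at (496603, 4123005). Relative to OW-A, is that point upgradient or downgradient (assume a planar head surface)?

downgradient

With h = a·x + b·y + c and OW-A as origin, the differences give:
  70·a + 0·b = -0.02
  (-15)·a + (-240)·b = -2.39
Eliminate b (×(-240) and ×0, subtract): -16800·a = 4.800 → a = ∂h/∂x = -0.0002857
Back-substitute: b = ∂h/∂y = +0.009976.
Head at (496603, 4123005) = 380.09 + (-0.0002857)·(555) + (+0.009976)·(-410) = 375.84 m.
That is lower than the 380.09 m at OW-A, so the point is downgradient.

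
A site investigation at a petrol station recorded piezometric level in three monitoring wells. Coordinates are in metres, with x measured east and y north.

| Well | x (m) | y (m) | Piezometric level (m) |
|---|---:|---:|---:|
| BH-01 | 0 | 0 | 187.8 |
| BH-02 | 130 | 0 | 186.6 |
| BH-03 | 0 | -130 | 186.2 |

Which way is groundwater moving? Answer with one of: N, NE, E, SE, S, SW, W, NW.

∂h/∂x = (186.6 − 187.8) / (130 − 0) = -0.009231
∂h/∂y = (186.2 − 187.8) / (-130 − 0) = +0.01231
Flow = −∇h = (+0.009231 east, -0.01231 north), which points southeast.

SE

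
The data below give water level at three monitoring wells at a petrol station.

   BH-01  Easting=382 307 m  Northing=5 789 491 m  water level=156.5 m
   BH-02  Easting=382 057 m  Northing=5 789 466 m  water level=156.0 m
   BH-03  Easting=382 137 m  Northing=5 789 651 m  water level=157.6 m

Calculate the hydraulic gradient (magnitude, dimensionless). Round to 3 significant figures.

0.00822

Taking BH-01 as reference: BH-02−BH-01 = (-250, -25, -0.5); BH-03−BH-01 = (-170, 160, +1.1).
Solve a·Δx + b·Δy = Δh: det = (-250)·160 − (-170)·(-25) = -44250.
∂h/∂x = [(-0.5)·160 − (+1.1)·(-25)] / -44250 = +0.001186
∂h/∂y = [(-250)·(+1.1) − (-170)·(-0.5)] / -44250 = +0.008136
|∇h| = √(0.001186² + 0.008136²) = 0.008222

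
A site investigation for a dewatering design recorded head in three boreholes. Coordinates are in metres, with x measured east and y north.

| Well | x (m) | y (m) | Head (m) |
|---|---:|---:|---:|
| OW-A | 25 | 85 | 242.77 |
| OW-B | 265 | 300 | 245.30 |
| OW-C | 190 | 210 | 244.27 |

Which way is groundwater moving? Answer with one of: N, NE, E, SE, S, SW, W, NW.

S

Taking OW-A as reference: OW-B−OW-A = (240, 215, +2.53); OW-C−OW-A = (165, 125, +1.50).
Solve a·Δx + b·Δy = Δh: det = 240·125 − 165·215 = -5475.
∂h/∂x = [(+2.53)·125 − (+1.50)·215] / -5475 = +0.001142
∂h/∂y = [240·(+1.50) − 165·(+2.53)] / -5475 = +0.01049
Flow = −∇h = (-0.001142 east, -0.01049 north), which points south.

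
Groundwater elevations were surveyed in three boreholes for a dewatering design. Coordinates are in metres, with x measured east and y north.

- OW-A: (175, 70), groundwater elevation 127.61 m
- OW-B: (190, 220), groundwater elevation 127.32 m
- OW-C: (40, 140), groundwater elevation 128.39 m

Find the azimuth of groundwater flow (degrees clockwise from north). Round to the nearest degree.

Taking OW-A as reference: OW-B−OW-A = (15, 150, -0.29); OW-C−OW-A = (-135, 70, +0.78).
Determinant of the coordinate differences = 15·70 − (-135)·150 = 21300.
∂h/∂x = [(-0.29)·70 − (+0.78)·150] / 21300 = -0.006446
∂h/∂y = [15·(+0.78) − (-135)·(-0.29)] / 21300 = -0.001289
Flow direction (−∇h) has components (+0.006446 E, +0.001289 N).
Azimuth = atan2(E, N) = atan2(+0.006446, +0.001289) = 78.7° ≈ 079°.

079°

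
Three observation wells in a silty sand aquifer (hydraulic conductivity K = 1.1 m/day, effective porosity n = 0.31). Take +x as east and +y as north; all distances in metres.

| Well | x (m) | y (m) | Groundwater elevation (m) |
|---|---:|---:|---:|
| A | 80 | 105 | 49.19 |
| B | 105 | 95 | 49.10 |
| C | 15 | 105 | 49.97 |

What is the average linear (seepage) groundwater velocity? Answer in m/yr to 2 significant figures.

31 m/yr

Taking A as reference: B−A = (25, -10, -0.09); C−A = (-65, 0, +0.78).
Solve a·Δx + b·Δy = Δh: det = 25·0 − (-65)·(-10) = -650.
∂h/∂x = [(-0.09)·0 − (+0.78)·(-10)] / -650 = -0.01200
∂h/∂y = [25·(+0.78) − (-65)·(-0.09)] / -650 = -0.02100
|∇h| = √(-0.01200² + -0.02100²) = 0.02419
Seepage velocity v = K·i/n = 1.1 × 0.02419 / 0.31 = 0.08584 m/day = 31.35 m/yr.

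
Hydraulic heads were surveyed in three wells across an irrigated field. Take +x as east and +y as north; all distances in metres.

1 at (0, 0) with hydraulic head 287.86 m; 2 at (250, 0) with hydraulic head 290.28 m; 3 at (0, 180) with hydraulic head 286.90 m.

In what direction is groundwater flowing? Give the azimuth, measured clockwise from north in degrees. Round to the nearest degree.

299°

∂h/∂x = (290.28 − 287.86) / (250 − 0) = +0.009680
∂h/∂y = (286.90 − 287.86) / (180 − 0) = -0.005333
Flow direction (−∇h) has components (-0.009680 E, +0.005333 N).
Azimuth = atan2(E, N) = atan2(-0.009680, +0.005333) = 298.9° ≈ 299°.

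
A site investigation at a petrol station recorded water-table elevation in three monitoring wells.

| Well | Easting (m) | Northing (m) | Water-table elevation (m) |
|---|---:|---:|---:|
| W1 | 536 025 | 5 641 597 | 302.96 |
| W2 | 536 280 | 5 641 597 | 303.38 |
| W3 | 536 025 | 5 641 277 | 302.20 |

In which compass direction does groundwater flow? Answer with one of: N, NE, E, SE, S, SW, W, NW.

SW

∂h/∂x = (303.38 − 302.96) / (536280 − 536025) = +0.001647
∂h/∂y = (302.20 − 302.96) / (5641277 − 5641597) = +0.002375
Flow = −∇h = (-0.001647 east, -0.002375 north), which points southwest.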